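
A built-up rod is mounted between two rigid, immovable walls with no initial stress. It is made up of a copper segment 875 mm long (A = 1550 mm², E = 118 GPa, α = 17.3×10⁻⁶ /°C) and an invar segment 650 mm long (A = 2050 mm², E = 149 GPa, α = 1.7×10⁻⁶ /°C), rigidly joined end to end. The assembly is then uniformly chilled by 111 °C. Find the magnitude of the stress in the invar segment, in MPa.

σ ≈ 127 MPa (tensile)

With the walls removed the bar would change length by δ_free = Σ αᵢΔT Lᵢ = 17.3×10⁻⁶×111×875 + 1.7×10⁻⁶×111×650 = 1.803 mm.
The rigid supports impose zero overall length change; the single axial force P common to all segments must satisfy P Σ Lᵢ/(AᵢEᵢ) = δ_free.
Σ Lᵢ/(AᵢEᵢ) = 875/(1550×118×10³) + 650/(2050×149×10³) = 6.912×10⁻⁶ mm/N.
P = 1.803 / 6.912×10⁻⁶ = 260800 N = 260.8 kN, tensile.
σ_{invar} = P / A = 260800 / 2050 = 127.2 MPa.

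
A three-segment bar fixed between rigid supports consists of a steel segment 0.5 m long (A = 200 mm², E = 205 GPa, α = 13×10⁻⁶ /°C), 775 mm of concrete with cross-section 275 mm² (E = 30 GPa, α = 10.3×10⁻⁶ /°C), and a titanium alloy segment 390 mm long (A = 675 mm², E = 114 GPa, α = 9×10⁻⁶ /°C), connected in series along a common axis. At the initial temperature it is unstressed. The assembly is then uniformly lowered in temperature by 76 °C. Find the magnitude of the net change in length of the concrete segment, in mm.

With the walls removed the bar would change length by δ_free = Σ αᵢΔT Lᵢ = 13×10⁻⁶×76×500 + 10.3×10⁻⁶×76×775 + 9×10⁻⁶×76×390 = 1.367 mm.
The rigid supports impose zero overall length change; the single axial force P common to all segments must satisfy P Σ Lᵢ/(AᵢEᵢ) = δ_free.
The series flexibility is Σ Lᵢ/(AᵢEᵢ) = 500/(200×205×10³) + 775/(275×30×10³) + 390/(675×114×10³) = 0.0001112 mm/N.
Hence P = δ_free / Σ(L/AE) = 1.367/0.0001112 = 12.3 kN (tensile).
For the concrete segment, free thermal change = 10.3×10⁻⁶×76×775 = 0.6067 mm and elastic change from P = 12300×775/(275×30×10³) = 1.155 mm; these oppose, so the net change is 0.548 mm (segment lengthens).

|ΔL| ≈ 0.548 mm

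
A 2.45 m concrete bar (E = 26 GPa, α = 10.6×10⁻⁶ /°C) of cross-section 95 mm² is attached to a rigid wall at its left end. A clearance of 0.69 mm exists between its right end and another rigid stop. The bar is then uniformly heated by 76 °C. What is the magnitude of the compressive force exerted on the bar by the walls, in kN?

Free thermal elongation = αΔT L = 10.6×10⁻⁶ × 76 × 2450 = 1.974 mm.
After closing the 0.69 mm clearance, 1.974 − 0.69 = 1.284 mm of expansion remains to be suppressed by the wall.
Compatibility: PL/(AE) = 1.284 mm, so σ = P/A = E × (1.284/2450) = 13.62 MPa.
P = σA = 13.62 × 95 = 1.294 kN.

P ≈ 1.29 kN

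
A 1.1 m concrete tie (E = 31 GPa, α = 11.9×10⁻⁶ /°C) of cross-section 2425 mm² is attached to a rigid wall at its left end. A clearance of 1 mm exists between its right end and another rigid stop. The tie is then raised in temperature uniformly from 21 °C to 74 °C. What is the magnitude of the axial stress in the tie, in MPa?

σ ≈ 0 MPa

Free thermal elongation = αΔT L = 11.9×10⁻⁶ × 53 × 1100 = 0.6938 mm.
Since δ_free = 0.694 mm is less than the 1 mm gap, the tie never touches the wall. No axial force develops.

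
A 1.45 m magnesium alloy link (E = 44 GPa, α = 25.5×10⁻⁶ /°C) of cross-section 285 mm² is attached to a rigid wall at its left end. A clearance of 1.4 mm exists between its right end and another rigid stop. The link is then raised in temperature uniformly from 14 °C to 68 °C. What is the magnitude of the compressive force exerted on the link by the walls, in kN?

Free thermal elongation = αΔT L = 25.5×10⁻⁶ × 54 × 1450 = 1.997 mm.
This exceeds the 1.4 mm gap, so the wall pushes back. The portion of expansion that must be recovered elastically is δ_free − gap = 1.997 − 1.4 = 0.5967 mm.
That suppressed elongation corresponds to σ = E·Δ/L = 44×10³ × 0.5967/1450 = 18.11 MPa.
Force on the wall = σA = 18.11 × 285 mm² = 5.16 kN.

P ≈ 5.16 kN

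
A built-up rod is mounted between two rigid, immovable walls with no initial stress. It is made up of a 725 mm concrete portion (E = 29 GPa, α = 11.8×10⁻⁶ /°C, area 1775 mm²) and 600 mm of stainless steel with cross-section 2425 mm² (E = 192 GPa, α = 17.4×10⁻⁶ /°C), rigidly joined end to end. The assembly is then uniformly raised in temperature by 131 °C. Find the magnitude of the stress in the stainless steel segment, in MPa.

With the walls removed the bar would change length by δ_free = Σ αᵢΔT Lᵢ = 11.8×10⁻⁶×131×725 + 17.4×10⁻⁶×131×600 = 2.488 mm.
The rigid supports impose zero overall length change; the single axial force P common to all segments must satisfy P Σ Lᵢ/(AᵢEᵢ) = δ_free.
The series flexibility is Σ Lᵢ/(AᵢEᵢ) = 725/(1775×29×10³) + 600/(2425×192×10³) = 1.537×10⁻⁵ mm/N.
Hence P = δ_free / Σ(L/AE) = 2.488/1.537×10⁻⁵ = 161.9 kN (compressive).
σ_{stainless steel} = P / A = 161900 / 2425 = 66.75 MPa.

σ ≈ 66.7 MPa (compressive)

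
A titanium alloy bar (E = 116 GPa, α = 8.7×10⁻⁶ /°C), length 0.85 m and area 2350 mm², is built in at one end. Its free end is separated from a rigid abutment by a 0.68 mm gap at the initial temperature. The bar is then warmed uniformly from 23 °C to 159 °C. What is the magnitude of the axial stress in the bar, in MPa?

σ ≈ 44.5 MPa (compressive)

Unrestrained expansion: δ_free = αΔT L = 8.7×10⁻⁶ × 136 × 850 = 1.006 mm.
This exceeds the 0.68 mm gap, so the wall pushes back. The portion of expansion that must be recovered elastically is δ_free − gap = 1.006 − 0.68 = 0.3257 mm.
So σ = E(δ_free − g)/L = 116×10³ × 0.3257/850 = 44.45 MPa.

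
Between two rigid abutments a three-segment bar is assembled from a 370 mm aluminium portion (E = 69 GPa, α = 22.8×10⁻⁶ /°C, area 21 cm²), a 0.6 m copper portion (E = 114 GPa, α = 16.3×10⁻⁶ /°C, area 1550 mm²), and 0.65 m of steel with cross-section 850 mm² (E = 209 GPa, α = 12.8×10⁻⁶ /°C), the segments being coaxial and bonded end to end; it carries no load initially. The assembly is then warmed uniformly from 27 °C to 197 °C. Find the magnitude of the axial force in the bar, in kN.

If the supports were absent, the total length change would be Σ αᵢΔT Lᵢ = 22.8×10⁻⁶×170×370 + 16.3×10⁻⁶×170×600 + 12.8×10⁻⁶×170×650 = 4.511 mm.
The rigid supports impose zero overall length change; the single axial force P common to all segments must satisfy P Σ Lᵢ/(AᵢEᵢ) = δ_free.
The series flexibility is Σ Lᵢ/(AᵢEᵢ) = 370/(2100×69×10³) + 600/(1550×114×10³) + 650/(850×209×10³) = 9.608×10⁻⁶ mm/N.
P = 4.511 / 9.608×10⁻⁶ = 469500 N = 469.5 kN, compressive.

P ≈ 470 kN (compressive)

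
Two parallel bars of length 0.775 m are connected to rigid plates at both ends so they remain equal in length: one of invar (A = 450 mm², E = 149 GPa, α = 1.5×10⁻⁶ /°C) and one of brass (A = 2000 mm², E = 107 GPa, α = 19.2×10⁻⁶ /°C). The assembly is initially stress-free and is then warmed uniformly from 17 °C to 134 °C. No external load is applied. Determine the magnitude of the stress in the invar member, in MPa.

σ ≈ 235 MPa (tensile)

Both members must finish at the same length. With the larger α, the brass tends to over-expand; the plates restrain it, putting the brass in compression and the invar in tension. With no external load the two internal forces are equal and opposite, magnitude P.
Compatibility of the two members (thermal + elastic change equal): (α₁ − α₂)ΔT = P·[1/(A₁E₁) + 1/(A₂E₂)].
|α₁ − α₂|·ΔT = 17.7×10⁻⁶ × 117 = 0.002071.
1/(A₁E₁) + 1/(A₂E₂) = 1/(450×149×10³) + 1/(2000×107×10³) = 1.959×10⁻⁸ N⁻¹.
So P = 0.002071 / 1.959×10⁻⁸ = 105.7 kN.
σ_{invar} = P/A₁ = 105700/450 = 235 MPa, tensile.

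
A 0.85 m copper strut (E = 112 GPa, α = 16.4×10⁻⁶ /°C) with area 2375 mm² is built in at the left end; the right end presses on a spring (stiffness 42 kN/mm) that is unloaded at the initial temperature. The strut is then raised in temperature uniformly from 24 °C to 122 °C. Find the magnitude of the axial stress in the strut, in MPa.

σ ≈ 21.3 MPa (compressive)

The unrestrained thermal change is αΔT L = 16.4×10⁻⁶ × 98 × 850 = 1.366 mm.
With a force P in the spring, the elastic change of the strut is PL/(AE) and that of the spring is P/k; compatibility requires their sum to equal δ_free.
So P = δ_free / [L/(AE) + 1/k] = 1.366 / [ 850/(2375×112×10³) + 1/(42×10³) ].
P = 1.366 / 2.701×10⁻⁵ = 50590 N.
σ = P/A = 50590/2375 = 21.3 MPa.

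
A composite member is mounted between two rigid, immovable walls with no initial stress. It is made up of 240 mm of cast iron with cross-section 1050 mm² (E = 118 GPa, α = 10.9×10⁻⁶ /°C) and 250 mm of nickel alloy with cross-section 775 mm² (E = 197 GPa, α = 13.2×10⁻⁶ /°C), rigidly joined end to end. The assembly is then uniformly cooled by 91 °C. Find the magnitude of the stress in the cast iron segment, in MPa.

If the supports were absent, the total length change would be Σ αᵢΔT Lᵢ = 10.9×10⁻⁶×91×240 + 13.2×10⁻⁶×91×250 = 0.5384 mm.
The rigid supports impose zero overall length change; the single axial force P common to all segments must satisfy P Σ Lᵢ/(AᵢEᵢ) = δ_free.
The series flexibility is Σ Lᵢ/(AᵢEᵢ) = 240/(1050×118×10³) + 250/(775×197×10³) = 3.575×10⁻⁶ mm/N.
P = 0.5384 / 3.575×10⁻⁶ = 150600 N = 150.6 kN, tensile.
σ_{cast iron} = P / A = 150600 / 1050 = 143.4 MPa.

σ ≈ 143 MPa (tensile)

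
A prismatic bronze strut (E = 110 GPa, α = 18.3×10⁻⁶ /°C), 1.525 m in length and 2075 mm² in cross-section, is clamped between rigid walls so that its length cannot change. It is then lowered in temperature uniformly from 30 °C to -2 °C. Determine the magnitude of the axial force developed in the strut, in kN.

The ends cannot move, so σ = EαΔT = 110×10³ × 18.3×10⁻⁶ × 32 = 64.42 MPa.
Axial force P = σA = 64.42 × 2075 = 133700 N = 133.7 kN, tensile.

P ≈ 134 kN (tensile)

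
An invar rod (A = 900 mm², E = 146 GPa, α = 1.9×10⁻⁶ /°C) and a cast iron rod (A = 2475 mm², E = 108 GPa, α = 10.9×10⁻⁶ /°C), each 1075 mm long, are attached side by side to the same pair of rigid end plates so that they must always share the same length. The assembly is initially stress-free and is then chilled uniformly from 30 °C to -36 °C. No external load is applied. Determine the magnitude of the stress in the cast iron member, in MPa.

Both members must finish at the same length. With the larger α, the cast iron tends to over-contract; the plates restrain it, putting the cast iron in tension and the invar in compression. With no external load the two internal forces are equal and opposite, magnitude P.
Setting the final lengths equal and cancelling L: (α₁ − α₂)ΔT = P/(A₁E₁) + P/(A₂E₂).
|α₁ − α₂|·ΔT = 9×10⁻⁶ × 66 = 0.000594.
1/(A₁E₁) + 1/(A₂E₂) = 1/(900×146×10³) + 1/(2475×108×10³) = 1.135×10⁻⁸ N⁻¹.
So P = 0.000594 / 1.135×10⁻⁸ = 52.33 kN.
σ_{cast iron} = P/A₂ = 52330/2475 = 21.14 MPa, tensile.

σ ≈ 21.1 MPa (tensile)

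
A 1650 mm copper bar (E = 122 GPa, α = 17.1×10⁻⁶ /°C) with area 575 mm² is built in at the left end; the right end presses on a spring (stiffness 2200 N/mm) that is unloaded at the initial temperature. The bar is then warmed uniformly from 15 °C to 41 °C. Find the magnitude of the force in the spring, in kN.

P ≈ 1.53 kN

The unrestrained thermal change is αΔT L = 17.1×10⁻⁶ × 26 × 1650 = 0.7336 mm.
With a force P in the spring, the elastic change of the bar is PL/(AE) and that of the spring is P/k; compatibility requires their sum to equal δ_free.
P [ L/(AE) + 1/k ] = δ_free → P [ 1650/(575×122×10³) + 1/(2200) ] = 0.7336.
P = 0.7336 / 0.0004781 = 1534 N.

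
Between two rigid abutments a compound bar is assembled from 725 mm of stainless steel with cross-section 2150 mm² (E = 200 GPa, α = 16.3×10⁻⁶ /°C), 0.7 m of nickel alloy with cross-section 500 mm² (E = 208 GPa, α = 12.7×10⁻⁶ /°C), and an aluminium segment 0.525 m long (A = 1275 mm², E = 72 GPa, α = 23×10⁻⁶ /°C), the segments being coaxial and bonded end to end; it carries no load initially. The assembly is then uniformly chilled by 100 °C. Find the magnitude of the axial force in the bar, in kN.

With the walls removed the bar would change length by δ_free = Σ αᵢΔT Lᵢ = 16.3×10⁻⁶×100×725 + 12.7×10⁻⁶×100×700 + 23×10⁻⁶×100×525 = 3.278 mm.
Since the ends are fixed, an axial force P builds up, equal in every segment, with P · Σ Lᵢ/(AᵢEᵢ) = δ_free.
The series flexibility is Σ Lᵢ/(AᵢEᵢ) = 725/(2150×200×10³) + 700/(500×208×10³) + 525/(1275×72×10³) = 1.414×10⁻⁵ mm/N.
Hence P = δ_free / Σ(L/AE) = 3.278/1.414×10⁻⁵ = 231.9 kN (tensile).

P ≈ 232 kN (tensile)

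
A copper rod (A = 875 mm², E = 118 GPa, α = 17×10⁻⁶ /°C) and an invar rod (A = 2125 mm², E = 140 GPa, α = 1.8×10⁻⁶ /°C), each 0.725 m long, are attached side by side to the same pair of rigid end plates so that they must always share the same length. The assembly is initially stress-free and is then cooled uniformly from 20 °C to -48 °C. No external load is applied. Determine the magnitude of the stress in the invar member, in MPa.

The copper has the larger α, so on cooling it would change length more than the invar if both were free. The rigid plates force a common final length, so the copper is put into tension and the invar into compression, with equal and opposite forces P (no external load).
Compatibility of the two members (thermal + elastic change equal): (α₁ − α₂)ΔT = P·[1/(A₁E₁) + 1/(A₂E₂)].
|α₁ − α₂|·ΔT = 15.2×10⁻⁶ × 68 = 0.001034.
1/(A₁E₁) + 1/(A₂E₂) = 1/(875×118×10³) + 1/(2125×140×10³) = 1.305×10⁻⁸ N⁻¹.
So P = 0.001034 / 1.305×10⁻⁸ = 79.22 kN.
σ_{invar} = P/A₂ = 79220/2125 = 37.28 MPa, compressive.

σ ≈ 37.3 MPa (compressive)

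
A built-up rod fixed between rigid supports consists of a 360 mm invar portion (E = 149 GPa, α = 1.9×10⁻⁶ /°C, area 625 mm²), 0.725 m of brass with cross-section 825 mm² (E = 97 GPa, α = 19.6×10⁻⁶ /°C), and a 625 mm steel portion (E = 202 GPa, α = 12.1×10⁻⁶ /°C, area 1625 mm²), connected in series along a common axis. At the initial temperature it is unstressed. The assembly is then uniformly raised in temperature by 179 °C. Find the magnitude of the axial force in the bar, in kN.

P ≈ 271 kN (compressive)

If the supports were absent, the total length change would be Σ αᵢΔT Lᵢ = 1.9×10⁻⁶×179×360 + 19.6×10⁻⁶×179×725 + 12.1×10⁻⁶×179×625 = 4.02 mm.
The rigid supports impose zero overall length change; the single axial force P common to all segments must satisfy P Σ Lᵢ/(AᵢEᵢ) = δ_free.
Σ Lᵢ/(AᵢEᵢ) = 360/(625×149×10³) + 725/(825×97×10³) + 625/(1625×202×10³) = 1.483×10⁻⁵ mm/N.
Hence P = δ_free / Σ(L/AE) = 4.02/1.483×10⁻⁵ = 271.1 kN (compressive).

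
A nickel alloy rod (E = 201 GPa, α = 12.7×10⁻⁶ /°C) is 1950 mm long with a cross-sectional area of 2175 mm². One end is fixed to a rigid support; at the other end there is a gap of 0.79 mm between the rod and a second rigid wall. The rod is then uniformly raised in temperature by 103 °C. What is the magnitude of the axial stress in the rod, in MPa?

σ ≈ 181 MPa (compressive)

If the wall were absent the rod would grow by αΔT L = 12.7×10⁻⁶ × 103 × 1950 = 2.551 mm.
After closing the 0.79 mm clearance, 2.551 − 0.79 = 1.761 mm of expansion remains to be suppressed by the wall.
So σ = E(δ_free − g)/L = 201×10³ × 1.761/1950 = 181.5 MPa.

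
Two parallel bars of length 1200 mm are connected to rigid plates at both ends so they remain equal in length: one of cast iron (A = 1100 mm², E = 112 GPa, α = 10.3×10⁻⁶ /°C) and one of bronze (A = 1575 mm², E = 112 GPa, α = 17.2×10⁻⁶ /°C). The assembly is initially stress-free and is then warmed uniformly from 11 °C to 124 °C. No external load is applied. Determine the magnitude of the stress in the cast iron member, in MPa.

Equilibrium of a rigid end plate with no external load gives equal and opposite internal forces ±P in the two members. Since α_{bronze} > α_{cast iron}, heating drives the bronze into compression and the cast iron into tension.
Compatibility of the two members (thermal + elastic change equal): (α₁ − α₂)ΔT = P·[1/(A₁E₁) + 1/(A₂E₂)].
|α₁ − α₂|·ΔT = 6.9×10⁻⁶ × 113 = 0.0007797.
1/(A₁E₁) + 1/(A₂E₂) = 1/(1100×112×10³) + 1/(1575×112×10³) = 1.379×10⁻⁸ N⁻¹.
P = 0.0007797 / 1.379×10⁻⁸ = 56560 N = 56.56 kN.
σ_{cast iron} = P/A₁ = 56560/1100 = 51.42 MPa, tensile.

σ ≈ 51.4 MPa (tensile)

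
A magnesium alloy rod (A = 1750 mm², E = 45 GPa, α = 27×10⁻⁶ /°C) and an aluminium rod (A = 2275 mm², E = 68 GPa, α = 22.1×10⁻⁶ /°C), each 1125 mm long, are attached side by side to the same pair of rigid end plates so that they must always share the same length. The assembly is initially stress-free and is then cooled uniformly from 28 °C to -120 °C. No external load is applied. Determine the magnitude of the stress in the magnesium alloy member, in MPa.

The magnesium alloy has the larger α, so on cooling it would change length more than the aluminium if both were free. The rigid plates force a common final length, so the magnesium alloy is put into tension and the aluminium into compression, with equal and opposite forces P (no external load).
Setting the final lengths equal and cancelling L: (α₁ − α₂)ΔT = P/(A₁E₁) + P/(A₂E₂).
|α₁ − α₂|·ΔT = 4.9×10⁻⁶ × 148 = 0.0007252.
1/(A₁E₁) + 1/(A₂E₂) = 1/(1750×45×10³) + 1/(2275×68×10³) = 1.916×10⁻⁸ N⁻¹.
P = 0.0007252 / 1.916×10⁻⁸ = 37840 N = 37.84 kN.
σ_{magnesium alloy} = P/A₁ = 37840/1750 = 21.63 MPa, tensile.

σ ≈ 21.6 MPa (tensile)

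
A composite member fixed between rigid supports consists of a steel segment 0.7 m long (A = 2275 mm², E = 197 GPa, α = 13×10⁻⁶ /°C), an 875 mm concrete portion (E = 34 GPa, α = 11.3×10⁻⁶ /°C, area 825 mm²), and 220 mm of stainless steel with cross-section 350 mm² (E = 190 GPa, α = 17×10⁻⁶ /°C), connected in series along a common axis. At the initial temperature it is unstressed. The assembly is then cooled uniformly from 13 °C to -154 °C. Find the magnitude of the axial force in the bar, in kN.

P ≈ 105 kN (tensile)

With the walls removed the bar would change length by δ_free = Σ αᵢΔT Lᵢ = 13×10⁻⁶×167×700 + 11.3×10⁻⁶×167×875 + 17×10⁻⁶×167×220 = 3.795 mm.
The rigid supports impose zero overall length change; the single axial force P common to all segments must satisfy P Σ Lᵢ/(AᵢEᵢ) = δ_free.
The series flexibility is Σ Lᵢ/(AᵢEᵢ) = 700/(2275×197×10³) + 875/(825×34×10³) + 220/(350×190×10³) = 3.606×10⁻⁵ mm/N.
Hence P = δ_free / Σ(L/AE) = 3.795/3.606×10⁻⁵ = 105.2 kN (tensile).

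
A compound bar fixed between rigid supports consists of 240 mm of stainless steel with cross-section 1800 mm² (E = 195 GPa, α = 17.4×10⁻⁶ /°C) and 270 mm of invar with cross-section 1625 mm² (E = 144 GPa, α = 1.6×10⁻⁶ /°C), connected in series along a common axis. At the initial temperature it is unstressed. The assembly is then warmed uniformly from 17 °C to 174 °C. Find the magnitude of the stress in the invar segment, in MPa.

σ ≈ 242 MPa (compressive)

If the supports were absent, the total length change would be Σ αᵢΔT Lᵢ = 17.4×10⁻⁶×157×240 + 1.6×10⁻⁶×157×270 = 0.7235 mm.
Since the ends are fixed, an axial force P builds up, equal in every segment, with P · Σ Lᵢ/(AᵢEᵢ) = δ_free.
The series flexibility is Σ Lᵢ/(AᵢEᵢ) = 240/(1800×195×10³) + 270/(1625×144×10³) = 1.838×10⁻⁶ mm/N.
Hence P = δ_free / Σ(L/AE) = 0.7235/1.838×10⁻⁶ = 393.7 kN (compressive).
σ_{invar} = P / A = 393700 / 1625 = 242.3 MPa.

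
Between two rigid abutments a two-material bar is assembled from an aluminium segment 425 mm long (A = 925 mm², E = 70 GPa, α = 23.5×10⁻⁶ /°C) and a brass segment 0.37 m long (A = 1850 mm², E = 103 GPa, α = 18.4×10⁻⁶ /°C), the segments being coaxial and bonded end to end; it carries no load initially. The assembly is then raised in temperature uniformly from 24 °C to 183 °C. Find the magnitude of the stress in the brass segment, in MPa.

Free thermal expansion of the whole bar: Σ αᵢΔT Lᵢ = 23.5×10⁻⁶×159×425 + 18.4×10⁻⁶×159×370 = 2.67 mm.
The rigid supports impose zero overall length change; the single axial force P common to all segments must satisfy P Σ Lᵢ/(AᵢEᵢ) = δ_free.
Σ Lᵢ/(AᵢEᵢ) = 425/(925×70×10³) + 370/(1850×103×10³) = 8.505×10⁻⁶ mm/N.
Hence P = δ_free / Σ(L/AE) = 2.67/8.505×10⁻⁶ = 314 kN (compressive).
σ_{brass} = P / A = 314000 / 1850 = 169.7 MPa.

σ ≈ 170 MPa (compressive)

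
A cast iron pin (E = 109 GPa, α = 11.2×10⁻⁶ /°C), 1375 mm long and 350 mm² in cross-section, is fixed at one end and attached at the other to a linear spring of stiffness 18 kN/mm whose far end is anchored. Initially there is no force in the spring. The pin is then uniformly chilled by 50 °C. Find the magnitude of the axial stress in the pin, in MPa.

The unrestrained thermal change is αΔT L = 11.2×10⁻⁶ × 50 × 1375 = 0.77 mm.
With a force P in the spring, the elastic change of the pin is PL/(AE) and that of the spring is P/k; compatibility requires their sum to equal δ_free.
So P = δ_free / [L/(AE) + 1/k] = 0.77 / [ 1375/(350×109×10³) + 1/(18×10³) ].
P = 0.77 / 9.16×10⁻⁵ = 8406 N.
σ = P/A = 8406/350 = 24.02 MPa.

σ ≈ 24 MPa (tensile)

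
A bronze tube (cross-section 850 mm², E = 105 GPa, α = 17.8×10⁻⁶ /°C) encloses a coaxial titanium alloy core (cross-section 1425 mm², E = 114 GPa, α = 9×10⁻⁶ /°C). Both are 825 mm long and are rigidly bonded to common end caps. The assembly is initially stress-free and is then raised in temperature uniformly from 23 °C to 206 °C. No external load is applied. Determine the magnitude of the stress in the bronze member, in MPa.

σ ≈ 109 MPa (compressive)

Equilibrium of a rigid end plate with no external load gives equal and opposite internal forces ±P in the two members. Since α_{bronze} > α_{titanium alloy}, heating drives the bronze into compression and the titanium alloy into tension.
Compatibility of the two members (thermal + elastic change equal): (α₁ − α₂)ΔT = P·[1/(A₁E₁) + 1/(A₂E₂)].
|α₁ − α₂|·ΔT = 8.8×10⁻⁶ × 183 = 0.00161.
1/(A₁E₁) + 1/(A₂E₂) = 1/(850×105×10³) + 1/(1425×114×10³) = 1.736×10⁻⁸ N⁻¹.
P = 0.00161 / 1.736×10⁻⁸ = 92760 N = 92.76 kN.
σ_{bronze} = P/A₁ = 92760/850 = 109.1 MPa, compressive.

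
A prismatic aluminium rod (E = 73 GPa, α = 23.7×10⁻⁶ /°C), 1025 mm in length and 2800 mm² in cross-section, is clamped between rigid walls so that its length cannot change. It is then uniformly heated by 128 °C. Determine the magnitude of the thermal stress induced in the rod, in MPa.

The supports are rigid, so the total axial strain is zero. The restrained thermal strain is ε = αΔT = 23.7×10⁻⁶ × 128 = 3033.6×10⁻⁶.
Hence σ = E·αΔT = 73×10³ × 3033.6×10⁻⁶ = 221.5 MPa, compressive.

σ ≈ 221 MPa (compressive)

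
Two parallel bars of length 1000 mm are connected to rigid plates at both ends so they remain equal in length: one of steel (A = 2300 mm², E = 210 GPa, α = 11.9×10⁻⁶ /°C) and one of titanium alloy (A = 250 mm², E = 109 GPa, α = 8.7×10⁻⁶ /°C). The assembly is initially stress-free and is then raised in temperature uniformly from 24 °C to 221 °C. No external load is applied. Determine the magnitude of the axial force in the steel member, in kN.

P ≈ 16.3 kN (compressive in the steel)

Both members must finish at the same length. With the larger α, the steel tends to over-expand; the plates restrain it, putting the steel in compression and the titanium alloy in tension. With no external load the two internal forces are equal and opposite, magnitude P.
Compatibility of the two members (thermal + elastic change equal): (α₁ − α₂)ΔT = P·[1/(A₁E₁) + 1/(A₂E₂)].
|α₁ − α₂|·ΔT = 3.2×10⁻⁶ × 197 = 0.0006304.
1/(A₁E₁) + 1/(A₂E₂) = 1/(2300×210×10³) + 1/(250×109×10³) = 3.877×10⁻⁸ N⁻¹.
So P = 0.0006304 / 3.877×10⁻⁸ = 16.26 kN.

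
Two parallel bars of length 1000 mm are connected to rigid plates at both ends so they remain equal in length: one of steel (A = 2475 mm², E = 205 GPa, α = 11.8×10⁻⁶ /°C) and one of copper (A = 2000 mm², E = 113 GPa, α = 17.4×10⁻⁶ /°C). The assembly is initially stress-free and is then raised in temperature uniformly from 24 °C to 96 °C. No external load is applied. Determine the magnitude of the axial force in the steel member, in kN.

P ≈ 63 kN (tensile in the steel)

Equilibrium of a rigid end plate with no external load gives equal and opposite internal forces ±P in the two members. Since α_{copper} > α_{steel}, heating drives the copper into compression and the steel into tension.
Setting the final lengths equal and cancelling L: (α₁ − α₂)ΔT = P/(A₁E₁) + P/(A₂E₂).
|α₁ − α₂|·ΔT = 5.6×10⁻⁶ × 72 = 0.0004032.
1/(A₁E₁) + 1/(A₂E₂) = 1/(2475×205×10³) + 1/(2000×113×10³) = 6.396×10⁻⁹ N⁻¹.
So P = 0.0004032 / 6.396×10⁻⁹ = 63.04 kN.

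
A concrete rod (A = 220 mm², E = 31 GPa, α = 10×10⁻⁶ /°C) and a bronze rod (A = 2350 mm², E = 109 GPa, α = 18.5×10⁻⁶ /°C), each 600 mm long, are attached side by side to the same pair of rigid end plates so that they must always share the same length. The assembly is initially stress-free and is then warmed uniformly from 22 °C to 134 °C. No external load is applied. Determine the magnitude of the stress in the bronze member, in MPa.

σ ≈ 2.69 MPa (compressive)

The bronze has the larger α, so on heating it would change length more than the concrete if both were free. The rigid plates force a common final length, so the bronze is put into compression and the concrete into tension, with equal and opposite forces P (no external load).
Setting the final lengths equal and cancelling L: (α₁ − α₂)ΔT = P/(A₁E₁) + P/(A₂E₂).
|α₁ − α₂|·ΔT = 8.5×10⁻⁶ × 112 = 0.000952.
1/(A₁E₁) + 1/(A₂E₂) = 1/(220×31×10³) + 1/(2350×109×10³) = 1.505×10⁻⁷ N⁻¹.
P = 0.000952 / 1.505×10⁻⁷ = 6324 N = 6.324 kN.
σ_{bronze} = P/A₂ = 6324/2350 = 2.691 MPa, compressive.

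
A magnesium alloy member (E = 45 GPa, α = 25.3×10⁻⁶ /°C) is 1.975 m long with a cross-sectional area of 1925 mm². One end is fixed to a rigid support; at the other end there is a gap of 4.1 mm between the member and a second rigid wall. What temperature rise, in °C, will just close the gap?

The gap closes when αΔT L = 4.1 mm, since the member is still unstressed at that instant.
So ΔT = g/(αL) = 4.1/(25.3×10⁻⁶ × 1975) = 82.05 °C.

ΔT ≈ 82.1 °C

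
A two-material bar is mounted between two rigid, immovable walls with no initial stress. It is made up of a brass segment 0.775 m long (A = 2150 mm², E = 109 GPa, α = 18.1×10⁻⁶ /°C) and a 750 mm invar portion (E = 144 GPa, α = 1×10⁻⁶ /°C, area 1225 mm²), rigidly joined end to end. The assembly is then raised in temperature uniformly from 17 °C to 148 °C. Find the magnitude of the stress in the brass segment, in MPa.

Free thermal expansion of the whole bar: Σ αᵢΔT Lᵢ = 18.1×10⁻⁶×131×775 + 1×10⁻⁶×131×750 = 1.936 mm.
Since the ends are fixed, an axial force P builds up, equal in every segment, with P · Σ Lᵢ/(AᵢEᵢ) = δ_free.
The series flexibility is Σ Lᵢ/(AᵢEᵢ) = 775/(2150×109×10³) + 750/(1225×144×10³) = 7.559×10⁻⁶ mm/N.
Hence P = δ_free / Σ(L/AE) = 1.936/7.559×10⁻⁶ = 256.1 kN (compressive).
σ_{brass} = P / A = 256100 / 2150 = 119.1 MPa.

σ ≈ 119 MPa (compressive)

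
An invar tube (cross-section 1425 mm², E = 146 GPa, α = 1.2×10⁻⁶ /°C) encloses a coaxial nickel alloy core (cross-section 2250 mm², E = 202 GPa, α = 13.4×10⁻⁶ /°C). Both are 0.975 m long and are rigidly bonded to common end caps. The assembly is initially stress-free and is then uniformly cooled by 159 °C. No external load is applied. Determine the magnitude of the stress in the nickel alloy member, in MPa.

Equilibrium of a rigid end plate with no external load gives equal and opposite internal forces ±P in the two members. Since α_{nickel alloy} > α_{invar}, cooling drives the nickel alloy into tension and the invar into compression.
Equating the net (thermal + elastic) strains gives |α₁ − α₂|·ΔT = P·[1/(A₁E₁) + 1/(A₂E₂)].
|α₁ − α₂|·ΔT = 12.2×10⁻⁶ × 159 = 0.00194.
1/(A₁E₁) + 1/(A₂E₂) = 1/(1425×146×10³) + 1/(2250×202×10³) = 7.007×10⁻⁹ N⁻¹.
So P = 0.00194 / 7.007×10⁻⁹ = 276.8 kN.
σ_{nickel alloy} = P/A₂ = 276800/2250 = 123 MPa, tensile.

σ ≈ 123 MPa (tensile)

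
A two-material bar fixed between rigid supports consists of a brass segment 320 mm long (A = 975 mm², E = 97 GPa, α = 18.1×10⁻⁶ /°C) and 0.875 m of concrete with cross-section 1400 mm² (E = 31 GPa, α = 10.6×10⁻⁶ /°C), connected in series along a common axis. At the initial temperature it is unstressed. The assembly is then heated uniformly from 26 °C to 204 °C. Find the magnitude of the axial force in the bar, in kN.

P ≈ 114 kN (compressive)

With the walls removed the bar would change length by δ_free = Σ αᵢΔT Lᵢ = 18.1×10⁻⁶×178×320 + 10.6×10⁻⁶×178×875 = 2.682 mm.
The walls prevent any net length change, so an axial force P (same in every segment) develops. Compatibility: P · Σ Lᵢ/(AᵢEᵢ) = δ_free.
The series flexibility is Σ Lᵢ/(AᵢEᵢ) = 320/(975×97×10³) + 875/(1400×31×10³) = 2.354×10⁻⁵ mm/N.
P = 2.682 / 2.354×10⁻⁵ = 113900 N = 113.9 kN, compressive.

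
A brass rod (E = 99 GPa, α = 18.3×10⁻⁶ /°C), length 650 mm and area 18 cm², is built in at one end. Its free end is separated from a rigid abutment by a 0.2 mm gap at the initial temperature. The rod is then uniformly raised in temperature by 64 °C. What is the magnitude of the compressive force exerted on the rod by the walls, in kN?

Unrestrained expansion: δ_free = αΔT L = 18.3×10⁻⁶ × 64 × 650 = 0.7613 mm.
This exceeds the 0.2 mm gap, so the wall pushes back. The portion of expansion that must be recovered elastically is δ_free − gap = 0.7613 − 0.2 = 0.5613 mm.
Compatibility: PL/(AE) = 0.5613 mm, so σ = P/A = E × (0.5613/650) = 85.49 MPa.
Force on the wall = σA = 85.49 × 1800 mm² = 153.9 kN.

P ≈ 154 kN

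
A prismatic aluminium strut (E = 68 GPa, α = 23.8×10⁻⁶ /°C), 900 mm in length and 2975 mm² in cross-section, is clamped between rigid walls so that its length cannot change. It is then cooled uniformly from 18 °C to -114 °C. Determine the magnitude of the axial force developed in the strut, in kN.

P ≈ 636 kN (tensile)

Full restraint means ε = 0, so the stress is σ = EαΔT = 68×10³ × 23.8×10⁻⁶ × 132 = 213.6 MPa.
P = AEαΔT = 2975 × 68×10³ × 23.8×10⁻⁶ × 132 = 635.5 kN (tensile).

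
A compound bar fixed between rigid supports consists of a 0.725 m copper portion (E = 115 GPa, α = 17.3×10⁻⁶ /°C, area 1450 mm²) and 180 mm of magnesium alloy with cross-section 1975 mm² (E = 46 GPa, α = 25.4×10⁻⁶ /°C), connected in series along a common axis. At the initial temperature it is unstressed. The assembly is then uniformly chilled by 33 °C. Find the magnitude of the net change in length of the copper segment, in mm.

|ΔL| ≈ 0.0259 mm

If the supports were absent, the total length change would be Σ αᵢΔT Lᵢ = 17.3×10⁻⁶×33×725 + 25.4×10⁻⁶×33×180 = 0.5648 mm.
The rigid supports impose zero overall length change; the single axial force P common to all segments must satisfy P Σ Lᵢ/(AᵢEᵢ) = δ_free.
Σ Lᵢ/(AᵢEᵢ) = 725/(1450×115×10³) + 180/(1975×46×10³) = 6.329×10⁻⁶ mm/N.
Hence P = δ_free / Σ(L/AE) = 0.5648/6.329×10⁻⁶ = 89.24 kN (tensile).
For the copper segment, free thermal change = 17.3×10⁻⁶×33×725 = 0.4139 mm and elastic change from P = 89240×725/(1450×115×10³) = 0.388 mm; these oppose, so the net change is 0.0259 mm (segment shortens).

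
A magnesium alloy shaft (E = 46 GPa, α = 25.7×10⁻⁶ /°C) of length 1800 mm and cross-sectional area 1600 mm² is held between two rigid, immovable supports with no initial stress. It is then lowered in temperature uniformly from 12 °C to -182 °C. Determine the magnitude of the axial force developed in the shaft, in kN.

P ≈ 367 kN (tensile)

Full restraint means ε = 0, so the stress is σ = EαΔT = 46×10³ × 25.7×10⁻⁶ × 194 = 229.3 MPa.
P = AEαΔT = 1600 × 46×10³ × 25.7×10⁻⁶ × 194 = 367 kN (tensile).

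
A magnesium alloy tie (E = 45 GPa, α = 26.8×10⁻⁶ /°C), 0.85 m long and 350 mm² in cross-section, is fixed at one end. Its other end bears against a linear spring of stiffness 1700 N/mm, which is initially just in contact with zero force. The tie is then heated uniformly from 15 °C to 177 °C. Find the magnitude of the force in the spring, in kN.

Free thermal expansion: δ_free = αΔT L = 26.8×10⁻⁶ × 162 × 850 = 3.69 mm.
Let P be the compressive force at the spring. The tie shortens elastically by PL/(AE) and the spring compresses by P/k; together these equal δ_free.
So P = δ_free / [L/(AE) + 1/k] = 3.69 / [ 850/(350×45×10³) + 1/(1700) ].
P = 3.69 / 0.0006422 = 5746 N.

P ≈ 5.75 kN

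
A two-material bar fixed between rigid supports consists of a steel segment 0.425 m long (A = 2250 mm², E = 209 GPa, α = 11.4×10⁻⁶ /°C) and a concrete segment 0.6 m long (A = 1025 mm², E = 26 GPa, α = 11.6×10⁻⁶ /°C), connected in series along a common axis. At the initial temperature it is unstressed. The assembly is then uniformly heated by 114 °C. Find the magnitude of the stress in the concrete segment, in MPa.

Free thermal expansion of the whole bar: Σ αᵢΔT Lᵢ = 11.4×10⁻⁶×114×425 + 11.6×10⁻⁶×114×600 = 1.346 mm.
Since the ends are fixed, an axial force P builds up, equal in every segment, with P · Σ Lᵢ/(AᵢEᵢ) = δ_free.
The series flexibility is Σ Lᵢ/(AᵢEᵢ) = 425/(2250×209×10³) + 600/(1025×26×10³) = 2.342×10⁻⁵ mm/N.
So P = 1.346 / 2.342×10⁻⁵ = 57.47 kN, compressive.
σ_{concrete} = P / A = 57470 / 1025 = 56.07 MPa.

σ ≈ 56.1 MPa (compressive)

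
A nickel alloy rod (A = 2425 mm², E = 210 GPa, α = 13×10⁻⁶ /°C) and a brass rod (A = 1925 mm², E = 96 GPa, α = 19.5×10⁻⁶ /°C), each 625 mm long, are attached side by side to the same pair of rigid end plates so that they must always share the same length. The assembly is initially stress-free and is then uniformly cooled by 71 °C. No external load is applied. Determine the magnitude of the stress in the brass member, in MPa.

Equilibrium of a rigid end plate with no external load gives equal and opposite internal forces ±P in the two members. Since α_{brass} > α_{nickel alloy}, cooling drives the brass into tension and the nickel alloy into compression.
Compatibility of the two members (thermal + elastic change equal): (α₁ − α₂)ΔT = P·[1/(A₁E₁) + 1/(A₂E₂)].
|α₁ − α₂|·ΔT = 6.5×10⁻⁶ × 71 = 0.0004615.
1/(A₁E₁) + 1/(A₂E₂) = 1/(2425×210×10³) + 1/(1925×96×10³) = 7.375×10⁻⁹ N⁻¹.
P = 0.0004615 / 7.375×10⁻⁹ = 62580 N = 62.58 kN.
σ_{brass} = P/A₂ = 62580/1925 = 32.51 MPa, tensile.

σ ≈ 32.5 MPa (tensile)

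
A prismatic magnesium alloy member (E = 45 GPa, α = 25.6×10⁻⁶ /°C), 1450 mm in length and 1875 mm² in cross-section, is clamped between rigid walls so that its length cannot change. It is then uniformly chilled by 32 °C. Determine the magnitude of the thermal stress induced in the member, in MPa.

σ ≈ 36.9 MPa (tensile)

With length fixed, the mechanical strain must cancel the thermal strain αΔT = 25.6×10⁻⁶ × 32 = 819.2×10⁻⁶.
σ = EαΔT = 45×10³ × 25.6×10⁻⁶ × 32 = 36.86 MPa (tensile; the member is trying to contract).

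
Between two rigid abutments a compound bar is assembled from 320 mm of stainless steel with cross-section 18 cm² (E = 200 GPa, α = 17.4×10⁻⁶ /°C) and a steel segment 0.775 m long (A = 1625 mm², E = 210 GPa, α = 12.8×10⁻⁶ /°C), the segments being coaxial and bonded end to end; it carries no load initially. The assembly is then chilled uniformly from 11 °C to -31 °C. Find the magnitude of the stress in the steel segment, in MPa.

σ ≈ 127 MPa (tensile)

If the supports were absent, the total length change would be Σ αᵢΔT Lᵢ = 17.4×10⁻⁶×42×320 + 12.8×10⁻⁶×42×775 = 0.6505 mm.
The rigid supports impose zero overall length change; the single axial force P common to all segments must satisfy P Σ Lᵢ/(AᵢEᵢ) = δ_free.
The series flexibility is Σ Lᵢ/(AᵢEᵢ) = 320/(1800×200×10³) + 775/(1625×210×10³) = 3.16×10⁻⁶ mm/N.
So P = 0.6505 / 3.16×10⁻⁶ = 205.9 kN, tensile.
σ_{steel} = P / A = 205900 / 1625 = 126.7 MPa.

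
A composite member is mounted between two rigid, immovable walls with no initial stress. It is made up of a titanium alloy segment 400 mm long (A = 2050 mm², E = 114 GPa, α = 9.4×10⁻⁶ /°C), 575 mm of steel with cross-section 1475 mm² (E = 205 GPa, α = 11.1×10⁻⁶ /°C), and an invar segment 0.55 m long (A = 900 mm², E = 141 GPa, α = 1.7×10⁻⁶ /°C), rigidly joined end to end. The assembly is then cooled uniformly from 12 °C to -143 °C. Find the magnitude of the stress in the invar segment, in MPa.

With the walls removed the bar would change length by δ_free = Σ αᵢΔT Lᵢ = 9.4×10⁻⁶×155×400 + 11.1×10⁻⁶×155×575 + 1.7×10⁻⁶×155×550 = 1.717 mm.
Since the ends are fixed, an axial force P builds up, equal in every segment, with P · Σ Lᵢ/(AᵢEᵢ) = δ_free.
Σ Lᵢ/(AᵢEᵢ) = 400/(2050×114×10³) + 575/(1475×205×10³) + 550/(900×141×10³) = 7.947×10⁻⁶ mm/N.
Hence P = δ_free / Σ(L/AE) = 1.717/7.947×10⁻⁶ = 216 kN (tensile).
σ_{invar} = P / A = 216000 / 900 = 240.1 MPa.

σ ≈ 240 MPa (tensile)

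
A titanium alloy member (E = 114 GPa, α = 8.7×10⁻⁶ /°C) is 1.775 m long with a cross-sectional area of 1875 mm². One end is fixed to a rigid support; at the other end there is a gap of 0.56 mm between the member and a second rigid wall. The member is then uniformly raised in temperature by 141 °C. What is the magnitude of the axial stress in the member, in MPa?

σ ≈ 104 MPa (compressive)

Unrestrained expansion: δ_free = αΔT L = 8.7×10⁻⁶ × 141 × 1775 = 2.177 mm.
This exceeds the 0.56 mm gap, so the wall pushes back. The portion of expansion that must be recovered elastically is δ_free − gap = 2.177 − 0.56 = 1.617 mm.
So σ = E(δ_free − g)/L = 114×10³ × 1.617/1775 = 103.9 MPa.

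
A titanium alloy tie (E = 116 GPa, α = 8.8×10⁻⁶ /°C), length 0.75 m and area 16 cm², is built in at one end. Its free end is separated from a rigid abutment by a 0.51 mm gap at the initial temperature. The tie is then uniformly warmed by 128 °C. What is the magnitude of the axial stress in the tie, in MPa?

σ ≈ 51.8 MPa (compressive)

Free thermal elongation = αΔT L = 8.8×10⁻⁶ × 128 × 750 = 0.8448 mm.
After closing the 0.51 mm clearance, 0.8448 − 0.51 = 0.3348 mm of expansion remains to be suppressed by the wall.
Compatibility: PL/(AE) = 0.3348 mm, so σ = P/A = E × (0.3348/750) = 51.78 MPa.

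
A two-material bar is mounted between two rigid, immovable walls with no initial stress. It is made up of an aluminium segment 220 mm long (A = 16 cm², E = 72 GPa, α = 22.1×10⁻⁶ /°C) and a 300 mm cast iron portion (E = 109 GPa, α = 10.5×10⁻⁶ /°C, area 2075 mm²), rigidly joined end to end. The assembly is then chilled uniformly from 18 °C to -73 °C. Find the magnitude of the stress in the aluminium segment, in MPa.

With the walls removed the bar would change length by δ_free = Σ αᵢΔT Lᵢ = 22.1×10⁻⁶×91×220 + 10.5×10⁻⁶×91×300 = 0.7291 mm.
Since the ends are fixed, an axial force P builds up, equal in every segment, with P · Σ Lᵢ/(AᵢEᵢ) = δ_free.
Σ Lᵢ/(AᵢEᵢ) = 220/(1600×72×10³) + 300/(2075×109×10³) = 3.236×10⁻⁶ mm/N.
So P = 0.7291 / 3.236×10⁻⁶ = 225.3 kN, tensile.
σ_{aluminium} = P / A = 225300 / 1600 = 140.8 MPa.

σ ≈ 141 MPa (tensile)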